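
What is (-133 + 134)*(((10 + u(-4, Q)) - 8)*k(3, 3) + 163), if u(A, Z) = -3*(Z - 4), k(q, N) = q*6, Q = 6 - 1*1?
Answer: 145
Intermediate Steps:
Q = 5 (Q = 6 - 1 = 5)
k(q, N) = 6*q
u(A, Z) = 12 - 3*Z (u(A, Z) = -3*(-4 + Z) = 12 - 3*Z)
(-133 + 134)*(((10 + u(-4, Q)) - 8)*k(3, 3) + 163) = (-133 + 134)*(((10 + (12 - 3*5)) - 8)*(6*3) + 163) = 1*(((10 + (12 - 15)) - 8)*18 + 163) = 1*(((10 - 3) - 8)*18 + 163) = 1*((7 - 8)*18 + 163) = 1*(-1*18 + 163) = 1*(-18 + 163) = 1*145 = 145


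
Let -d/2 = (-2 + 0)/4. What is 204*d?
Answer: 204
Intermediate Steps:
d = 1 (d = -2*(-2 + 0)/4 = -(-2)/2 = -2*(-½) = 1)
204*d = 204*1 = 204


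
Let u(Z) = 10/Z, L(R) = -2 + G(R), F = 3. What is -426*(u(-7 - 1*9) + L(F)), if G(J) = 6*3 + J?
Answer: -31311/4 ≈ -7827.8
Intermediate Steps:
G(J) = 18 + J
L(R) = 16 + R (L(R) = -2 + (18 + R) = 16 + R)
-426*(u(-7 - 1*9) + L(F)) = -426*(10/(-7 - 1*9) + (16 + 3)) = -426*(10/(-7 - 9) + 19) = -426*(10/(-16) + 19) = -426*(10*(-1/16) + 19) = -426*(-5/8 + 19) = -426*147/8 = -31311/4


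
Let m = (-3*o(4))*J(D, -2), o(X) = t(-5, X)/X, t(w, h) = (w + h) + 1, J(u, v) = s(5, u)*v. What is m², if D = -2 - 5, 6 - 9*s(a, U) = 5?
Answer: 0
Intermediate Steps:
s(a, U) = ⅑ (s(a, U) = ⅔ - ⅑*5 = ⅔ - 5/9 = ⅑)
D = -7
J(u, v) = v/9
t(w, h) = 1 + h + w (t(w, h) = (h + w) + 1 = 1 + h + w)
o(X) = (-4 + X)/X (o(X) = (1 + X - 5)/X = (-4 + X)/X)
m = 0 (m = (-3*(-4 + 4)/4)*((⅑)*(-2)) = -3*0/4*(-2/9) = -3*0*(-2/9) = 0*(-2/9) = 0)
m² = 0² = 0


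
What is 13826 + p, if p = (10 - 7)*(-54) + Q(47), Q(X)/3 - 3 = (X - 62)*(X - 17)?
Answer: 12323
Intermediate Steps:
Q(X) = 9 + 3*(-62 + X)*(-17 + X) (Q(X) = 9 + 3*((X - 62)*(X - 17)) = 9 + 3*((-62 + X)*(-17 + X)) = 9 + 3*(-62 + X)*(-17 + X))
p = -1503 (p = (10 - 7)*(-54) + (3171 - 237*47 + 3*47²) = 3*(-54) + (3171 - 11139 + 3*2209) = -162 + (3171 - 11139 + 6627) = -162 - 1341 = -1503)
13826 + p = 13826 - 1503 = 12323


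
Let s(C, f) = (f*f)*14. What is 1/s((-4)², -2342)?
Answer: 1/76789496 ≈ 1.3023e-8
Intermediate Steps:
s(C, f) = 14*f² (s(C, f) = f²*14 = 14*f²)
1/s((-4)², -2342) = 1/(14*(-2342)²) = 1/(14*5484964) = 1/76789496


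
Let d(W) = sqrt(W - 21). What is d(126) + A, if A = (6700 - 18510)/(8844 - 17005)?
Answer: 11810/8161 + sqrt(105) ≈ 11.694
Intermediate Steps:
d(W) = sqrt(-21 + W)
A = 11810/8161 (A = -11810/(-8161) = -11810*(-1/8161) = 11810/8161 ≈ 1.4471)
d(126) + A = sqrt(-21 + 126) + 11810/8161 = sqrt(105) + 11810/8161 = 11810/8161 + sqrt(105)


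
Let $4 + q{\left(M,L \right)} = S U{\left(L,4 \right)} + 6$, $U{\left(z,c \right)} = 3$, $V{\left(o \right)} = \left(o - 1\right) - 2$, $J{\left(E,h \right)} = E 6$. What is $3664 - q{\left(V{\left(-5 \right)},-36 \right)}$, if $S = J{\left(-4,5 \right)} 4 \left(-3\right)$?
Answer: $2798$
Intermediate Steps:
$J{\left(E,h \right)} = 6 E$
$S = 288$ ($S = 6 \left(-4\right) 4 \left(-3\right) = \left(-24\right) 4 \left(-3\right) = \left(-96\right) \left(-3\right) = 288$)
$V{\left(o \right)} = -3 + o$ ($V{\left(o \right)} = \left(-1 + o\right) - 2 = -3 + o$)
$q{\left(M,L \right)} = 866$ ($q{\left(M,L \right)} = -4 + \left(288 \cdot 3 + 6\right) = -4 + \left(864 + 6\right) = -4 + 870 = 866$)
$3664 - q{\left(V{\left(-5 \right)},-36 \right)} = 3664 - 866 = 2798$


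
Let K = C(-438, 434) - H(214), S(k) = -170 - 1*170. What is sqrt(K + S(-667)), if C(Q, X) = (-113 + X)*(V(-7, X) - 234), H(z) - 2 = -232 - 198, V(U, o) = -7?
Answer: 7*I*sqrt(1577) ≈ 277.98*I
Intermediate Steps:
H(z) = -428 (H(z) = 2 + (-232 - 198) = 2 - 430 = -428)
S(k) = -340 (S(k) = -170 - 170 = -340)
C(Q, X) = 27233 - 241*X (C(Q, X) = (-113 + X)*(-7 - 234) = (-113 + X)*(-241) = 27233 - 241*X)
K = -76933 (K = (27233 - 241*434) - 1*(-428) = (27233 - 104594) + 428 = -77361 + 428 = -76933)
sqrt(K + S(-667)) = sqrt(-76933 - 340) = sqrt(-77273) = 7*I*sqrt(1577)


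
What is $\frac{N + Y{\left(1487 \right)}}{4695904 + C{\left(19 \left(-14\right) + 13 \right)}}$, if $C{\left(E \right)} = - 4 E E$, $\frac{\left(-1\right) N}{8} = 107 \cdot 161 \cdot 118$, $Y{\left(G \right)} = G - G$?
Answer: $- \frac{68908}{18813} \approx -3.6628$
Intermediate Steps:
$Y{\left(G \right)} = 0$
$N = -16262288$ ($N = - 8 \cdot 107 \cdot 161 \cdot 118 = - 8 \cdot 17227 \cdot 118 = \left(-8\right) 2032786 = -16262288$)
$C{\left(E \right)} = - 4 E^{2}$
$\frac{N + Y{\left(1487 \right)}}{4695904 + C{\left(19 \left(-14\right) + 13 \right)}} = \frac{-16262288 + 0}{4695904 - 4 \left(19 \left(-14\right) + 13\right)^{2}} = - \frac{16262288}{4695904 - 4 \left(-266 + 13\right)^{2}} = - \frac{16262288}{4695904 - 4 \left(-253\right)^{2}} = - \frac{16262288}{4695904 - 256036} = - \frac{16262288}{4439868} = \left(-16262288\right) \frac{1}{4439868} = - \frac{68908}{18813}$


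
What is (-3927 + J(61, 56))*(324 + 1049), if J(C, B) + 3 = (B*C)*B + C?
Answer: 257337271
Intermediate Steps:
J(C, B) = -3 + C + C*B² (J(C, B) = -3 + ((B*C)*B + C) = -3 + (C*B² + C) = -3 + (C + C*B²) = -3 + C + C*B²)
(-3927 + J(61, 56))*(324 + 1049) = (-3927 + (-3 + 61 + 61*56²))*(324 + 1049) = (-3927 + (-3 + 61 + 61*3136))*1373 = (-3927 + (-3 + 61 + 191296))*1373 = (-3927 + 191354)*1373 = 187427*1373 = 257337271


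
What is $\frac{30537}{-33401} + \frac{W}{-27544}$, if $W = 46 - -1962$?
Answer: $- \frac{113522542}{114999643} \approx -0.98716$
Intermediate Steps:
$W = 2008$ ($W = 46 + 1962 = 2008$)
$\frac{30537}{-33401} + \frac{W}{-27544} = \frac{30537}{-33401} + \frac{2008}{-27544} = 30537 \left(- \frac{1}{33401}\right) + 2008 \left(- \frac{1}{27544}\right) = - \frac{30537}{33401} - \frac{251}{3443} = - \frac{113522542}{114999643}$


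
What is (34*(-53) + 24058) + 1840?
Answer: 24096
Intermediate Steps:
(34*(-53) + 24058) + 1840 = (-1802 + 24058) + 1840 = 22256 + 1840 = 24096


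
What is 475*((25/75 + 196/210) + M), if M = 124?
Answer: 178505/3 ≈ 59502.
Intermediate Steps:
475*((25/75 + 196/210) + M) = 475*((25/75 + 196/210) + 124) = 475*((25*(1/75) + 196*(1/210)) + 124) = 475*((⅓ + 14/15) + 124) = 475*(19/15 + 124) = 475*(1879/15) = 178505/3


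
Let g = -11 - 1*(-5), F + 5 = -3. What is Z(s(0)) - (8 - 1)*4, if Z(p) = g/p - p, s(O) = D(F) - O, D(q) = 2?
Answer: -33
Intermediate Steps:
F = -8 (F = -5 - 3 = -8)
s(O) = 2 - O
g = -6 (g = -11 + 5 = -6)
Z(p) = -p - 6/p (Z(p) = -6/p - p = -p - 6/p)
Z(s(0)) - (8 - 1)*4 = (-(2 - 1*0) - 6/(2 - 1*0)) - (8 - 1)*4 = (-(2 + 0) - 6/(2 + 0)) - 7*4 = (-1*2 - 6/2) - 1*28 = (-2 - 6*½) - 28 = (-2 - 3) - 28 = -5 - 28 = -33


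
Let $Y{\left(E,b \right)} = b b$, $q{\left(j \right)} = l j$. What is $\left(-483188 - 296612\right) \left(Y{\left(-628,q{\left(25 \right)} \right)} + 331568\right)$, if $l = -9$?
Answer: $-298034101400$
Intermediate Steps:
$q{\left(j \right)} = - 9 j$
$Y{\left(E,b \right)} = b^{2}$
$\left(-483188 - 296612\right) \left(Y{\left(-628,q{\left(25 \right)} \right)} + 331568\right) = \left(-483188 - 296612\right) \left(\left(\left(-9\right) 25\right)^{2} + 331568\right) = \left(-483188 - 296612\right) \left(\left(-225\right)^{2} + 331568\right) = \left(-483188 - 296612\right) \left(50625 + 331568\right) = \left(-779800\right) 382193 = -298034101400$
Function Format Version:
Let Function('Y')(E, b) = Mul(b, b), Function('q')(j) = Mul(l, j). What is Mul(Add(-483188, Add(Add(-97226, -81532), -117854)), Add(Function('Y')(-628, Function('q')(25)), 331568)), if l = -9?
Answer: -298034101400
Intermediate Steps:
Function('q')(j) = Mul(-9, j)
Function('Y')(E, b) = Pow(b, 2)
Mul(Add(-483188, Add(Add(-97226, -81532), -117854)), Add(Function('Y')(-628, Function('q')(25)), 331568)) = Mul(Add(-483188, Add(Add(-97226, -81532), -117854)), Add(Pow(Mul(-9, 25), 2), 331568)) = Mul(Add(-483188, Add(-178758, -117854)), Add(Pow(-225, 2), 331568)) = Mul(Add(-483188, -296612), Add(50625, 331568)) = Mul(-779800, 382193) = -298034101400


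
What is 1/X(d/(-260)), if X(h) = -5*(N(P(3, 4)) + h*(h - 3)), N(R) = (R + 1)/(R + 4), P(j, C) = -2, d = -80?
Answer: 338/2245 ≈ 0.15056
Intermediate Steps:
N(R) = (1 + R)/(4 + R)
X(h) = 5/2 - 5*h*(-3 + h) (X(h) = -5*((1 - 2)/(4 - 2) + h*(h - 3)) = -5*(-1/2 + h*(-3 + h)) = 5/2 - 5*h*(-3 + h))
1/X(d/(-260)) = 1/(5/2 - 5*(-80/(-260))**2 + 15*(-80/(-260))) = 1/(5/2 - 5*(-80*(-1/260))**2 + 15*(-80*(-1/260))) = 1/(5/2 - 5*(4/13)**2 + 15*(4/13)) = 1/(5/2 - 5*16/169 + 60/13) = 1/(5/2 - 80/169 + 60/13) = 1/(2245/338) = 338/2245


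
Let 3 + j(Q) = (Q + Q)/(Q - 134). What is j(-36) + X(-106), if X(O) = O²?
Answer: 954841/85 ≈ 11233.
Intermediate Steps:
j(Q) = -3 + 2*Q/(-134 + Q) (j(Q) = -3 + (Q + Q)/(Q - 134) = -3 + (2*Q)/(-134 + Q) = -3 + 2*Q/(-134 + Q))
j(-36) + X(-106) = (402 - 1*(-36))/(-134 - 36) + (-106)² = (402 + 36)/(-170) + 11236 = -1/170*438 + 11236 = -219/85 + 11236 = 954841/85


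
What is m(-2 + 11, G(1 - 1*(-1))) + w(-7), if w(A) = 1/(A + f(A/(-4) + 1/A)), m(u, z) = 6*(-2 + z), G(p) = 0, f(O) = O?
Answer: -1840/151 ≈ -12.185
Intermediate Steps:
m(u, z) = -12 + 6*z
w(A) = 1/(1/A + 3*A/4) (w(A) = 1/(A + (A/(-4) + 1/A)) = 1/(A + (A*(-1/4) + 1/A)) = 1/(A + (-A/4 + 1/A)) = 1/(A + (1/A - A/4)) = 1/(1/A + 3*A/4))
m(-2 + 11, G(1 - 1*(-1))) + w(-7) = (-12 + 6*0) + 4*(-7)/(4 + 3*(-7)**2) = (-12 + 0) + 4*(-7)/(4 + 3*49) = -12 + 4*(-7)/(4 + 147) = -12 + 4*(-7)/151 = -12 + 4*(-7)*(1/151) = -12 - 28/151 = -1840/151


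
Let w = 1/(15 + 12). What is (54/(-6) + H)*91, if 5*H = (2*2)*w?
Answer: -110201/135 ≈ -816.30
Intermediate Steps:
w = 1/27 ≈ 0.037037
H = 4/135 (H = ((2*2)*(1/27))/5 = (4*(1/27))/5 = (⅕)*(4/27) = 4/135 ≈ 0.029630)
(54/(-6) + H)*91 = (54/(-6) + 4/135)*91 = (54*(-⅙) + 4/135)*91 = (-9 + 4/135)*91 = -1211/135*91 = -110201/135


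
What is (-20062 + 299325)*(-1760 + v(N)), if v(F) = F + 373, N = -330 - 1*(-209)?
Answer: -421128604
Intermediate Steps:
N = -121 (N = -330 + 209 = -121)
v(F) = 373 + F
(-20062 + 299325)*(-1760 + v(N)) = (-20062 + 299325)*(-1760 + (373 - 121)) = 279263*(-1760 + 252) = 279263*(-1508) = -421128604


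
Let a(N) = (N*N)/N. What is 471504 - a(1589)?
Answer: 469915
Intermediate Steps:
a(N) = N (a(N) = N**2/N = N)
471504 - a(1589) = 471504 - 1*1589 = 471504 - 1589 = 469915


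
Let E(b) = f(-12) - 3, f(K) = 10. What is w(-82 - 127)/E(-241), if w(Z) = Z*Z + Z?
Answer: 43472/7 ≈ 6210.3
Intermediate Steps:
w(Z) = Z + Z**2 (w(Z) = Z**2 + Z = Z + Z**2)
E(b) = 7 (E(b) = 10 - 3 = 7)
w(-82 - 127)/E(-241) = ((-82 - 127)*(1 + (-82 - 127)))/7 = -209*(1 - 209)*(1/7) = -209*(-208)*(1/7) = 43472*(1/7) = 43472/7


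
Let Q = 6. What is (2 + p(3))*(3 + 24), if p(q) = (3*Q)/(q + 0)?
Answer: 216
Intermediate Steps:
p(q) = 18/q (p(q) = (3*6)/(q + 0) = 18/q)
(2 + p(3))*(3 + 24) = (2 + 18/3)*(3 + 24) = (2 + 18*(⅓))*27 = (2 + 6)*27 = 8*27 = 216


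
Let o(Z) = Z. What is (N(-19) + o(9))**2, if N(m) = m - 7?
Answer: 289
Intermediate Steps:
N(m) = -7 + m
(N(-19) + o(9))**2 = ((-7 - 19) + 9)**2 = (-26 + 9)**2 = (-17)**2 = 289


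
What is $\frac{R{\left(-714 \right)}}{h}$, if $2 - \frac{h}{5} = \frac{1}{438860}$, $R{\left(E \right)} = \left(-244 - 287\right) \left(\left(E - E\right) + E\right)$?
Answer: $\frac{11092449816}{292573} \approx 37913.0$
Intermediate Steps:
$R{\left(E \right)} = - 531 E$ ($R{\left(E \right)} = - 531 \left(0 + E\right) = - 531 E$)
$h = \frac{877719}{87772}$ ($h = 10 - \frac{5}{438860} = 10 - \frac{1}{87772} = \frac{877719}{87772} \approx 10.0$)
$\frac{R{\left(-714 \right)}}{h} = \frac{\left(-531\right) \left(-714\right)}{\frac{877719}{87772}} = 379134 \cdot \frac{87772}{877719} = \frac{11092449816}{292573}$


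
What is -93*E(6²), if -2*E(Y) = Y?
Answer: 1674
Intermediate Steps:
E(Y) = -Y/2
-93*E(6²) = -(-93)*6²/2 = -(-93)*36/2 = -93*(-18) = 1674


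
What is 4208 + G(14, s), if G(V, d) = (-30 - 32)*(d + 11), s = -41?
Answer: 6068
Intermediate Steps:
G(V, d) = -682 - 62*d (G(V, d) = -62*(11 + d) = -682 - 62*d)
4208 + G(14, s) = 4208 + (-682 - 62*(-41)) = 4208 + (-682 + 2542) = 4208 + 1860 = 6068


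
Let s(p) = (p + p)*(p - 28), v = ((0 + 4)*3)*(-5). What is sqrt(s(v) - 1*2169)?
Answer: sqrt(8391) ≈ 91.602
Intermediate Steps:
v = -60 (v = (4*3)*(-5) = 12*(-5) = -60)
s(p) = 2*p*(-28 + p) (s(p) = (2*p)*(-28 + p) = 2*p*(-28 + p))
sqrt(s(v) - 1*2169) = sqrt(2*(-60)*(-28 - 60) - 1*2169) = sqrt(2*(-60)*(-88) - 2169) = sqrt(10560 - 2169) = sqrt(8391)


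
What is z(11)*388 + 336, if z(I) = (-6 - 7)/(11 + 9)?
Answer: 419/5 ≈ 83.800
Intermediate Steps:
z(I) = -13/20
z(11)*388 + 336 = -13/20*388 + 336 = -1261/5 + 336 = 419/5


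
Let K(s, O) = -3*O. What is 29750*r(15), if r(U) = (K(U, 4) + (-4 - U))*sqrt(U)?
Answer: -922250*sqrt(15) ≈ -3.5719e+6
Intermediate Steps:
r(U) = sqrt(U)*(-16 - U) (r(U) = (-3*4 + (-4 - U))*sqrt(U) = (-12 + (-4 - U))*sqrt(U) = (-16 - U)*sqrt(U) = sqrt(U)*(-16 - U))
29750*r(15) = 29750*(sqrt(15)*(-16 - 1*15)) = 29750*(sqrt(15)*(-16 - 15)) = 29750*(sqrt(15)*(-31)) = 29750*(-31*sqrt(15)) = -922250*sqrt(15)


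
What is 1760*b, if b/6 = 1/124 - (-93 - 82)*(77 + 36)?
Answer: 6473546640/31 ≈ 2.0882e+8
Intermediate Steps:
b = 7356303/62 (b = 6*(1/124 - (-93 - 82)*(77 + 36)) = 6*(1/124 - (-175)*113) = 6*(1/124 - 1*(-19775)) = 6*(1/124 + 19775) = 6*(2452101/124) = 7356303/62 ≈ 1.1865e+5)
1760*b = 1760*(7356303/62) = 6473546640/31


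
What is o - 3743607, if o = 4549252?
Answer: 805645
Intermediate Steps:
o - 3743607 = 4549252 - 3743607 = 805645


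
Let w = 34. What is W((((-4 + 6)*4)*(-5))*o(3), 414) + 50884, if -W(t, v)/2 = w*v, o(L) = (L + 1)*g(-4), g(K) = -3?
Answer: 22732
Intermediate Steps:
o(L) = -3 - 3*L (o(L) = (L + 1)*(-3) = (1 + L)*(-3) = -3 - 3*L)
W(t, v) = -68*v
W((((-4 + 6)*4)*(-5))*o(3), 414) + 50884 = -68*414 + 50884 = -28152 + 50884 = 22732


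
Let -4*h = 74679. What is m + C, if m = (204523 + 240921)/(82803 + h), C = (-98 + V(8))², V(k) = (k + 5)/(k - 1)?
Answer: 116278542181/12570117 ≈ 9250.4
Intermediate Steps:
h = -74679/4 (h = -¼*74679 = -74679/4 ≈ -18670.)
V(k) = (5 + k)/(-1 + k)
C = 452929/49 (C = (-98 + (5 + 8)/(-1 + 8))² = (-98 + 13/7)² = (-673/7)² = 452929/49 ≈ 9243.5)
m = 1781776/256533 (m = (204523 + 240921)/(82803 - 74679/4) = 445444/(256533/4) = 445444*(4/256533) = 1781776/256533 ≈ 6.9456)
m + C = 1781776/256533 + 452929/49 = 116278542181/12570117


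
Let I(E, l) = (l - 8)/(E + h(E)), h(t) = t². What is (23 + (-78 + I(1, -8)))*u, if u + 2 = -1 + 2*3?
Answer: -189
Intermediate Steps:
I(E, l) = (-8 + l)/(E + E²) (I(E, l) = (l - 8)/(E + E²) = (-8 + l)/(E + E²))
u = 3 (u = -2 + (-1 + 2*3) = -2 + (-1 + 6) = -2 + 5 = 3)
(23 + (-78 + I(1, -8)))*u = (23 + (-78 + (-8 - 8)/(1*(1 + 1))))*3 = (23 + (-78 + 1*(-16)/2))*3 = (23 + (-78 + 1*(½)*(-16)))*3 = (23 + (-78 - 8))*3 = (23 - 86)*3 = -63*3 = -189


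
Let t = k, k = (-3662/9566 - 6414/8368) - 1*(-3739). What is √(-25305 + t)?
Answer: 3*I*√239924366953268474/10006036 ≈ 146.86*I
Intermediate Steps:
k = 74802137223/20012072 (k = (-3662*1/9566 - 6414*1/8368) + 3739 = (-1831/4783 - 3207/4184) + 3739 = -22999985/20012072 + 3739 = 74802137223/20012072 ≈ 3737.9)
t = 74802137223/20012072 ≈ 3737.9
√(-25305 + t) = √(-25305 + 74802137223/20012072) = √(-431603344737/20012072) = 3*I*√239924366953268474/10006036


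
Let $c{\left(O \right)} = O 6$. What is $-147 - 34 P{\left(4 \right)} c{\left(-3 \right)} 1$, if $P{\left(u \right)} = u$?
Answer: $2301$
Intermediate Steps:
$c{\left(O \right)} = 6 O$
$-147 - 34 P{\left(4 \right)} c{\left(-3 \right)} 1 = -147 - 34 \cdot 4 \cdot 6 \left(-3\right) 1 = -147 - 34 \cdot 4 \left(-18\right) 1 = -147 - 34 \left(\left(-72\right) 1\right) = -147 - -2448 = -147 + 2448 = 2301$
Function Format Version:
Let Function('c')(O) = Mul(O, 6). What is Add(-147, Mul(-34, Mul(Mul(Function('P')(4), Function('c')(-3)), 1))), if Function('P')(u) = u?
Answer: 2301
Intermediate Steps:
Function('c')(O) = Mul(6, O)
Add(-147, Mul(-34, Mul(Mul(Function('P')(4), Function('c')(-3)), 1))) = Add(-147, Mul(-34, Mul(Mul(4, Mul(6, -3)), 1))) = Add(-147, Mul(-34, Mul(Mul(4, -18), 1))) = Add(-147, Mul(-34, Mul(-72, 1))) = Add(-147, Mul(-34, -72)) = Add(-147, 2448) = 2301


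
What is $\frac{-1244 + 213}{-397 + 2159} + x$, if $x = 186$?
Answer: $\frac{326701}{1762} \approx 185.41$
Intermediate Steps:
$\frac{-1244 + 213}{-397 + 2159} + x = \frac{-1244 + 213}{-397 + 2159} + 186 = - \frac{1031}{1762} + 186 = \frac{326701}{1762}$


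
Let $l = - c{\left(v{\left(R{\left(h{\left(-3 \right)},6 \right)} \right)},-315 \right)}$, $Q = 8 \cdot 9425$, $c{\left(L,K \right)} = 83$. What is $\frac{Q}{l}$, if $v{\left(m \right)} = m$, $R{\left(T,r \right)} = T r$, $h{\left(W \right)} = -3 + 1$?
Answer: $- \frac{75400}{83} \approx -908.43$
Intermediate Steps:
$h{\left(W \right)} = -2$
$Q = 75400$
$l = -83$ ($l = \left(-1\right) 83 = -83$)
$\frac{Q}{l} = \frac{75400}{-83} = 75400 \left(- \frac{1}{83}\right) = - \frac{75400}{83}$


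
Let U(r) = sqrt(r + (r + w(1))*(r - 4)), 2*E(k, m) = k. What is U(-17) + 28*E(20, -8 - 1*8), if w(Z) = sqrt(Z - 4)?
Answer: 280 + sqrt(340 - 21*I*sqrt(3)) ≈ 298.47 - 0.9849*I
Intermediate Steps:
E(k, m) = k/2
w(Z) = sqrt(-4 + Z)
U(r) = sqrt(r + (-4 + r)*(r + I*sqrt(3))) (U(r) = sqrt(r + (r + sqrt(-4 + 1))*(r - 4)) = sqrt(r + (r + sqrt(-3))*(-4 + r)) = sqrt(r + (r + I*sqrt(3))*(-4 + r)) = sqrt(r + (-4 + r)*(r + I*sqrt(3))))
U(-17) + 28*E(20, -8 - 1*8) = sqrt((-17)**2 - 3*(-17) - 4*I*sqrt(3) + I*(-17)*sqrt(3)) + 28*((1/2)*20) = sqrt(289 + 51 - 4*I*sqrt(3) - 17*I*sqrt(3)) + 28*10 = sqrt(340 - 21*I*sqrt(3)) + 280 = 280 + sqrt(340 - 21*I*sqrt(3))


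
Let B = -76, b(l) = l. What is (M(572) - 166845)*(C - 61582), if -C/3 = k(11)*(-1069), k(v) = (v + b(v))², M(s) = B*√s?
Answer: -248700158070 - 226572112*√143 ≈ -2.5141e+11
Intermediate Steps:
M(s) = -76*√s
k(v) = 4*v² (k(v) = (v + v)² = (2*v)² = 4*v²)
C = 1552188 (C = -3*4*11²*(-1069) = -3*4*121*(-1069) = -1452*(-1069) = -3*(-517396) = 1552188)
(M(572) - 166845)*(C - 61582) = (-152*√143 - 166845)*(1552188 - 61582) = (-152*√143 - 166845)*1490606 = (-166845 - 152*√143)*1490606 = -248700158070 - 226572112*√143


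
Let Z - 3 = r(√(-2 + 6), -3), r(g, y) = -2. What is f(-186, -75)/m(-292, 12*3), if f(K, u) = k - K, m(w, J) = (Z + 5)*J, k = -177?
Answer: 1/24 ≈ 0.041667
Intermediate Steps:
Z = 1 (Z = 3 - 2 = 1)
m(w, J) = 6*J (m(w, J) = (1 + 5)*J = 6*J)
f(K, u) = -177 - K
f(-186, -75)/m(-292, 12*3) = (-177 - 1*(-186))/((6*(12*3))) = (-177 + 186)/((6*36)) = 9/216 = 9*(1/216) = 1/24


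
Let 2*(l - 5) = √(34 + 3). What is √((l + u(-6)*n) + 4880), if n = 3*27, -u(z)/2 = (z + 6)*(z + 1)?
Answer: √(19540 + 2*√37)/2 ≈ 69.915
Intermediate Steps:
u(z) = -2*(1 + z)*(6 + z) (u(z) = -2*(z + 6)*(z + 1) = -2*(6 + z)*(1 + z) = -2*(1 + z)*(6 + z))
l = 5 + √37/2 (l = 5 + √(34 + 3)/2 = 5 + √37/2 ≈ 8.0414)
n = 81
√((l + u(-6)*n) + 4880) = √(((5 + √37/2) + (-12 - 14*(-6) - 2*(-6)²)*81) + 4880) = √(((5 + √37/2) + (-12 + 84 - 2*36)*81) + 4880) = √(((5 + √37/2) + (-12 + 84 - 72)*81) + 4880) = √(((5 + √37/2) + 0*81) + 4880) = √(((5 + √37/2) + 0) + 4880) = √((5 + √37/2) + 4880) = √(4885 + √37/2)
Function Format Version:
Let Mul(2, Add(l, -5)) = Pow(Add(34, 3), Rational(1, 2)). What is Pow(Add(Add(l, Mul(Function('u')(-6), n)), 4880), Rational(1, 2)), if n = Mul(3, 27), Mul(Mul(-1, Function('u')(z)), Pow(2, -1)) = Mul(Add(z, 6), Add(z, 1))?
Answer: Mul(Rational(1, 2), Pow(Add(19540, Mul(2, Pow(37, Rational(1, 2)))), Rational(1, 2))) ≈ 69.915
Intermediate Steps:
Function('u')(z) = Mul(-2, Add(1, z), Add(6, z)) (Function('u')(z) = Mul(-2, Mul(Add(z, 6), Add(z, 1))) = Mul(-2, Mul(Add(6, z), Add(1, z))) = Mul(-2, Mul(Add(1, z), Add(6, z))) = Mul(-2, Add(1, z), Add(6, z)))
l = Add(5, Mul(Rational(1, 2), Pow(37, Rational(1, 2)))) (l = Add(5, Mul(Rational(1, 2), Pow(Add(34, 3), Rational(1, 2)))) = Add(5, Mul(Rational(1, 2), Pow(37, Rational(1, 2)))) ≈ 8.0414)
n = 81
Pow(Add(Add(l, Mul(Function('u')(-6), n)), 4880), Rational(1, 2)) = Pow(Add(Add(Add(5, Mul(Rational(1, 2), Pow(37, Rational(1, 2)))), Mul(Add(-12, Mul(-14, -6), Mul(-2, Pow(-6, 2))), 81)), 4880), Rational(1, 2)) = Pow(Add(Add(Add(5, Mul(Rational(1, 2), Pow(37, Rational(1, 2)))), Mul(Add(-12, 84, Mul(-2, 36)), 81)), 4880), Rational(1, 2)) = Pow(Add(Add(Add(5, Mul(Rational(1, 2), Pow(37, Rational(1, 2)))), Mul(Add(-12, 84, -72), 81)), 4880), Rational(1, 2)) = Pow(Add(Add(Add(5, Mul(Rational(1, 2), Pow(37, Rational(1, 2)))), Mul(0, 81)), 4880), Rational(1, 2)) = Pow(Add(Add(Add(5, Mul(Rational(1, 2), Pow(37, Rational(1, 2)))), 0), 4880), Rational(1, 2)) = Pow(Add(Add(5, Mul(Rational(1, 2), Pow(37, Rational(1, 2)))), 4880), Rational(1, 2)) = Pow(Add(4885, Mul(Rational(1, 2), Pow(37, Rational(1, 2)))), Rational(1, 2))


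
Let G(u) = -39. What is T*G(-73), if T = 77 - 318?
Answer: 9399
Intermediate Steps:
T = -241
T*G(-73) = -241*(-39) = 9399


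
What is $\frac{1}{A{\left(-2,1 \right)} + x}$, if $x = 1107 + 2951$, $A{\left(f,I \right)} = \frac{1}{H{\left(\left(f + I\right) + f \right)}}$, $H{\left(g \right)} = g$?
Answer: $\frac{3}{12173} \approx 0.00024645$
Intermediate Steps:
$A{\left(f,I \right)} = \frac{1}{I + 2 f}$ ($A{\left(f,I \right)} = \frac{1}{\left(f + I\right) + f} = \frac{1}{\left(I + f\right) + f} = \frac{1}{I + 2 f}$)
$x = 4058$
$\frac{1}{A{\left(-2,1 \right)} + x} = \frac{1}{\frac{1}{1 + 2 \left(-2\right)} + 4058} = \frac{1}{\frac{1}{1 - 4} + 4058} = \frac{1}{\frac{1}{-3} + 4058} = \frac{1}{- \frac{1}{3} + 4058} = \frac{1}{\frac{12173}{3}} = \frac{3}{12173}$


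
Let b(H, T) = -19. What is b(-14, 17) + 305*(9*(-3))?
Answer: -8254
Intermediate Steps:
b(-14, 17) + 305*(9*(-3)) = -19 + 305*(9*(-3)) = -19 + 305*(-27) = -19 - 8235 = -8254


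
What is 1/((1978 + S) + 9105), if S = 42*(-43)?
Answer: 1/9277 ≈ 0.00010779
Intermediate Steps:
S = -1806
1/((1978 + S) + 9105) = 1/((1978 - 1806) + 9105) = 1/(172 + 9105) = 1/9277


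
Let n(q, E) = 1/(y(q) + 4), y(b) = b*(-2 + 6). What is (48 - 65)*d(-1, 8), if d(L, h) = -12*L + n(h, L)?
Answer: -7361/36 ≈ -204.47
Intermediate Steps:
y(b) = 4*b (y(b) = b*4 = 4*b)
n(q, E) = 1/(4 + 4*q) (n(q, E) = 1/(4*q + 4) = 1/(4 + 4*q))
d(L, h) = -12*L + 1/(4*(1 + h))
(48 - 65)*d(-1, 8) = (48 - 65)*((1 - 48*(-1)*(1 + 8))/(4*(1 + 8))) = -17*(1 - 48*(-1)*9)/(4*9) = -17*(1 + 432)/(4*9) = -17*433/(4*9) = -17*433/36 = -7361/36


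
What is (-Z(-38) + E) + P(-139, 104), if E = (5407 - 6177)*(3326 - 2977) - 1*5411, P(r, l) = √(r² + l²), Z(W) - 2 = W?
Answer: -274105 + √30137 ≈ -2.7393e+5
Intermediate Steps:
Z(W) = 2 + W
P(r, l) = √(l² + r²)
E = -274141 (E = -770*349 - 5411 = -268730 - 5411 = -274141)
(-Z(-38) + E) + P(-139, 104) = (-(2 - 38) - 274141) + √(104² + (-139)²) = (-1*(-36) - 274141) + √(10816 + 19321) = (36 - 274141) + √30137 = -274105 + √30137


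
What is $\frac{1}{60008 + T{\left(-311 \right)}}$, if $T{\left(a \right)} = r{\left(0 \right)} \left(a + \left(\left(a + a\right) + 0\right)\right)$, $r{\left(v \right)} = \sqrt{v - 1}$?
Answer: $\frac{60008}{3601830553} + \frac{933 i}{3601830553} \approx 1.666 \cdot 10^{-5} + 2.5904 \cdot 10^{-7} i$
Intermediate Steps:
$r{\left(v \right)} = \sqrt{-1 + v}$
$T{\left(a \right)} = 3 i a$ ($T{\left(a \right)} = \sqrt{-1 + 0} \left(a + \left(\left(a + a\right) + 0\right)\right) = \sqrt{-1} \left(a + \left(2 a + 0\right)\right) = i \left(a + 2 a\right) = i 3 a = 3 i a$)
$\frac{1}{60008 + T{\left(-311 \right)}} = \frac{1}{60008 + 3 i \left(-311\right)} = \frac{1}{60008 - 933 i} = \frac{60008 + 933 i}{3601830553}$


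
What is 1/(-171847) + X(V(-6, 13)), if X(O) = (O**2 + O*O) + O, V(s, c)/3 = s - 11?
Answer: 885183896/171847 ≈ 5151.0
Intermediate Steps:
V(s, c) = -33 + 3*s (V(s, c) = 3*(s - 11) = 3*(-11 + s) = -33 + 3*s)
X(O) = O + 2*O**2 (X(O) = (O**2 + O**2) + O = 2*O**2 + O = O + 2*O**2)
1/(-171847) + X(V(-6, 13)) = 1/(-171847) + (-33 + 3*(-6))*(1 + 2*(-33 + 3*(-6))) = -1/171847 + (-33 - 18)*(1 + 2*(-33 - 18)) = -1/171847 - 51*(1 + 2*(-51)) = -1/171847 - 51*(1 - 102) = -1/171847 - 51*(-101) = -1/171847 + 5151 = 885183896/171847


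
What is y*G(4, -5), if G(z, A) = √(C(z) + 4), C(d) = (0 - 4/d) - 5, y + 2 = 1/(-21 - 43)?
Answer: -129*I*√2/64 ≈ -2.8505*I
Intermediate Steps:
y = -129/64 (y = -2 + 1/(-21 - 43) = -2 + 1/(-64) = -2 - 1/64 = -129/64 ≈ -2.0156)
C(d) = -5 - 4/d (C(d) = -4/d - 5 = -5 - 4/d)
G(z, A) = √(-1 - 4/z) (G(z, A) = √((-5 - 4/z) + 4) = √(-1 - 4/z))
y*G(4, -5) = -129*√(-4 - 1*4)/2/64 = -129*√(-4 - 4)/2/64 = -129*I*√2/64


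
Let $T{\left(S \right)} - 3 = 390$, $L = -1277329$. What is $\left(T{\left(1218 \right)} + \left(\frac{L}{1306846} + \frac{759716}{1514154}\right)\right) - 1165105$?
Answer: $- \frac{1152346780552776569}{989383049142} \approx -1.1647 \cdot 10^{6}$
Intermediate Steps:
$T{\left(S \right)} = 393$ ($T{\left(S \right)} = 3 + 390 = 393$)
$\left(T{\left(1218 \right)} + \left(\frac{L}{1306846} + \frac{759716}{1514154}\right)\right) - 1165105 = \left(393 + \left(- \frac{1277329}{1306846} + \frac{759716}{1514154}\right)\right) - 1165105 = \left(393 + \left(\left(-1277329\right) \frac{1}{1306846} + 759716 \cdot \frac{1}{1514154}\right)\right) - 1165105 = \left(393 + \left(- \frac{1277329}{1306846} + \frac{379858}{757077}\right)\right) - 1165105 = \left(393 - \frac{470620499465}{989383049142}\right) - 1165105 = \frac{388356917813341}{989383049142} - 1165105 = - \frac{1152346780552776569}{989383049142}$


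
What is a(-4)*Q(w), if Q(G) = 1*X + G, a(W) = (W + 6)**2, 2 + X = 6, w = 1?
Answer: 20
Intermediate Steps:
X = 4 (X = -2 + 6 = 4)
a(W) = (6 + W)**2
Q(G) = 4 + G (Q(G) = 1*4 + G = 4 + G)
a(-4)*Q(w) = (6 - 4)**2*(4 + 1) = 2**2*5 = 4*5 = 20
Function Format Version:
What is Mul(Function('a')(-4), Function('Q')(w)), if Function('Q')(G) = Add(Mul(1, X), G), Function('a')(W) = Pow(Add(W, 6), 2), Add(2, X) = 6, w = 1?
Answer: 20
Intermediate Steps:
X = 4 (X = Add(-2, 6) = 4)
Function('a')(W) = Pow(Add(6, W), 2)
Function('Q')(G) = Add(4, G) (Function('Q')(G) = Add(Mul(1, 4), G) = Add(4, G))
Mul(Function('a')(-4), Function('Q')(w)) = Mul(Pow(Add(6, -4), 2), Add(4, 1)) = Mul(Pow(2, 2), 5) = Mul(4, 5) = 20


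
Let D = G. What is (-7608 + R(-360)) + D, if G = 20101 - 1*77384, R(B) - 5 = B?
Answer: -65246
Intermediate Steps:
R(B) = 5 + B
G = -57283 (G = 20101 - 77384 = -57283)
D = -57283
(-7608 + R(-360)) + D = (-7608 + (5 - 360)) - 57283 = (-7608 - 355) - 57283 = -7963 - 57283 = -65246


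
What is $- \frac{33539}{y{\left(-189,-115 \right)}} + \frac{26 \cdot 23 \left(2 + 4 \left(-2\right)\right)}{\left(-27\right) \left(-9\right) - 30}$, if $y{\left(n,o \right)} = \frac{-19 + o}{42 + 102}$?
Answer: $\frac{171371236}{4757} \approx 36025.0$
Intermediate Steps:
$y{\left(n,o \right)} = - \frac{19}{144} + \frac{o}{144}$ ($y{\left(n,o \right)} = \frac{-19 + o}{144} = \left(-19 + o\right) \frac{1}{144} = - \frac{19}{144} + \frac{o}{144}$)
$- \frac{33539}{y{\left(-189,-115 \right)}} + \frac{26 \cdot 23 \left(2 + 4 \left(-2\right)\right)}{\left(-27\right) \left(-9\right) - 30} = - \frac{33539}{- \frac{19}{144} + \frac{1}{144} \left(-115\right)} + \frac{26 \cdot 23 \left(2 + 4 \left(-2\right)\right)}{\left(-27\right) \left(-9\right) - 30} = - \frac{33539}{- \frac{19}{144} - \frac{115}{144}} + \frac{598 \left(2 - 8\right)}{243 - 30} = - \frac{33539}{- \frac{67}{72}} + \frac{598 \left(-6\right)}{213} = \left(-33539\right) \left(- \frac{72}{67}\right) - \frac{1196}{71} = \frac{2414808}{67} - \frac{1196}{71} = \frac{171371236}{4757}$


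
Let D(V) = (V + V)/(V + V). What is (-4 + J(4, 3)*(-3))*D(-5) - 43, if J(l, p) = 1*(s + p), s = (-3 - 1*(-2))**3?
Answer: -53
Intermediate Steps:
D(V) = 1 (D(V) = (2*V)/((2*V)) = (2*V)*(1/(2*V)) = 1)
s = -1 (s = (-3 + 2)**3 = (-1)**3 = -1)
J(l, p) = -1 + p (J(l, p) = 1*(-1 + p) = -1 + p)
(-4 + J(4, 3)*(-3))*D(-5) - 43 = (-4 + (-1 + 3)*(-3))*1 - 43 = (-4 + 2*(-3))*1 - 43 = (-4 - 6)*1 - 43 = -10*1 - 43 = -10 - 43 = -53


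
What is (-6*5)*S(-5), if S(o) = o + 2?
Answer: 90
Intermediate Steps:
S(o) = 2 + o
(-6*5)*S(-5) = (-6*5)*(2 - 5) = -30*(-3) = 90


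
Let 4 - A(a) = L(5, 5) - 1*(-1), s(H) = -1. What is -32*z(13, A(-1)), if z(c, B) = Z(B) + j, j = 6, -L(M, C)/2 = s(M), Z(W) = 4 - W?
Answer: -288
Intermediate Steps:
L(M, C) = 2 (L(M, C) = -2*(-1) = 2)
A(a) = 1 (A(a) = 4 - (2 - 1*(-1)) = 4 - (2 + 1) = 4 - 1*3 = 4 - 3 = 1)
z(c, B) = 10 - B (z(c, B) = (4 - B) + 6 = 10 - B)
-32*z(13, A(-1)) = -32*(10 - 1*1) = -32*(10 - 1) = -32*9 = -288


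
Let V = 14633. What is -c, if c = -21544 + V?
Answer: 6911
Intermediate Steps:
c = -6911 (c = -21544 + 14633 = -6911)
-c = -1*(-6911) = 6911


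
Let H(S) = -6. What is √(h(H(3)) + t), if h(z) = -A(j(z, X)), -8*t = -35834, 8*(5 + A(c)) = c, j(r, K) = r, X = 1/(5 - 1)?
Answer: √4485 ≈ 66.970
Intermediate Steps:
X = ¼ (X = 1/4 = ¼ ≈ 0.25000)
A(c) = -5 + c/8
t = 17917/4 (t = -⅛*(-35834) = 17917/4 ≈ 4479.3)
h(z) = 5 - z/8 (h(z) = -(-5 + z/8) = 5 - z/8)
√(h(H(3)) + t) = √((5 - ⅛*(-6)) + 17917/4) = √((5 + ¾) + 17917/4) = √(23/4 + 17917/4) = √4485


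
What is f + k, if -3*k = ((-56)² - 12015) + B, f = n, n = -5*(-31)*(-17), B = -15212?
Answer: 16186/3 ≈ 5395.3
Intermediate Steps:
n = -2635 (n = 155*(-17) = -2635)
f = -2635
k = 24091/3 (k = -(((-56)² - 12015) - 15212)/3 = -((3136 - 12015) - 15212)/3 = -(-8879 - 15212)/3 = -⅓*(-24091) = 24091/3 ≈ 8030.3)
f + k = -2635 + 24091/3 = 16186/3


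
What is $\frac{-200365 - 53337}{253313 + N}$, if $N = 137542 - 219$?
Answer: $- \frac{126851}{195318} \approx -0.64946$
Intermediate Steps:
$N = 137323$
$\frac{-200365 - 53337}{253313 + N} = \frac{-200365 - 53337}{253313 + 137323} = - \frac{253702}{390636} = \left(-253702\right) \frac{1}{390636} = - \frac{126851}{195318}$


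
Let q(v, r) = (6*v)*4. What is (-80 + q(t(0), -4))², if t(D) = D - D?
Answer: 6400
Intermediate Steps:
t(D) = 0
q(v, r) = 24*v
(-80 + q(t(0), -4))² = (-80 + 24*0)² = (-80 + 0)² = (-80)² = 6400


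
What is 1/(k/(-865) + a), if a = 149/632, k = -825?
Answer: 109336/130057 ≈ 0.84068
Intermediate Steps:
a = 149/632 (a = 149*(1/632) = 149/632 ≈ 0.23576)
1/(k/(-865) + a) = 1/(-825/(-865) + 149/632) = 1/(-825*(-1/865) + 149/632) = 1/(165/173 + 149/632) = 1/(130057/109336) = 109336/130057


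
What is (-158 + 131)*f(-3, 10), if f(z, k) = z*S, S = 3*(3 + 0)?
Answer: 729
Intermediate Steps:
S = 9 (S = 3*3 = 9)
f(z, k) = 9*z (f(z, k) = z*9 = 9*z)
(-158 + 131)*f(-3, 10) = (-158 + 131)*(9*(-3)) = -27*(-27) = 729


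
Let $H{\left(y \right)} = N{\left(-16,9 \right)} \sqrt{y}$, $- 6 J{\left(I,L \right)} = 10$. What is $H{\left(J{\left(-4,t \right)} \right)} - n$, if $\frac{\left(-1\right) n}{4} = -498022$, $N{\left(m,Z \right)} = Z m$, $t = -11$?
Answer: $-1992088 - 48 i \sqrt{15} \approx -1.9921 \cdot 10^{6} - 185.9 i$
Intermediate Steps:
$J{\left(I,L \right)} = - \frac{5}{3}$ ($J{\left(I,L \right)} = \left(- \frac{1}{6}\right) 10 = - \frac{5}{3}$)
$H{\left(y \right)} = - 144 \sqrt{y}$ ($H{\left(y \right)} = 9 \left(-16\right) \sqrt{y} = - 144 \sqrt{y}$)
$n = 1992088$ ($n = \left(-4\right) \left(-498022\right) = 1992088$)
$H{\left(J{\left(-4,t \right)} \right)} - n = - 144 \sqrt{- \frac{5}{3}} - 1992088 = - 144 \frac{i \sqrt{15}}{3} - 1992088 = - 48 i \sqrt{15} - 1992088 = -1992088 - 48 i \sqrt{15}$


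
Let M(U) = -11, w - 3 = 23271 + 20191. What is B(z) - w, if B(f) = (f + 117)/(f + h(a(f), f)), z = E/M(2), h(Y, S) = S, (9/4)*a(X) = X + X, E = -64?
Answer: -5562169/128 ≈ -43454.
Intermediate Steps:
w = 43465 (w = 3 + (23271 + 20191) = 3 + 43462 = 43465)
a(X) = 8*X/9 (a(X) = 4*(X + X)/9 = 4*(2*X)/9 = 8*X/9)
z = 64/11 (z = -64/(-11) = -64*(-1/11) = 64/11 ≈ 5.8182)
B(f) = (117 + f)/(2*f) (B(f) = (f + 117)/(f + f) = (117 + f)/((2*f)) = (117 + f)*(1/(2*f)) = (117 + f)/(2*f))
B(z) - w = (117 + 64/11)/(2*(64/11)) - 1*43465 = (½)*(11/64)*(1351/11) - 43465 = 1351/128 - 43465 = -5562169/128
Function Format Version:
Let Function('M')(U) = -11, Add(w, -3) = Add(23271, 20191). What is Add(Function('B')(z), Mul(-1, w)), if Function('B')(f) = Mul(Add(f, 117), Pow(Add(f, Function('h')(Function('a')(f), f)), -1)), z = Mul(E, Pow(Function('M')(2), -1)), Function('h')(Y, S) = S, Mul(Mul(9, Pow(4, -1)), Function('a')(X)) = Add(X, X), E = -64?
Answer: Rational(-5562169, 128) ≈ -43454.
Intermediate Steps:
w = 43465 (w = Add(3, Add(23271, 20191)) = Add(3, 43462) = 43465)
Function('a')(X) = Mul(Rational(8, 9), X) (Function('a')(X) = Mul(Rational(4, 9), Add(X, X)) = Mul(Rational(4, 9), Mul(2, X)) = Mul(Rational(8, 9), X))
z = Rational(64, 11) (z = Mul(-64, Pow(-11, -1)) = Mul(-64, Rational(-1, 11)) = Rational(64, 11) ≈ 5.8182)
Function('B')(f) = Mul(Rational(1, 2), Pow(f, -1), Add(117, f)) (Function('B')(f) = Mul(Add(f, 117), Pow(Add(f, f), -1)) = Mul(Add(117, f), Pow(Mul(2, f), -1)) = Mul(Add(117, f), Mul(Rational(1, 2), Pow(f, -1))) = Mul(Rational(1, 2), Pow(f, -1), Add(117, f)))
Add(Function('B')(z), Mul(-1, w)) = Add(Mul(Rational(1, 2), Pow(Rational(64, 11), -1), Add(117, Rational(64, 11))), Mul(-1, 43465)) = Add(Mul(Rational(1, 2), Rational(11, 64), Rational(1351, 11)), -43465) = Add(Rational(1351, 128), -43465) = Rational(-5562169, 128)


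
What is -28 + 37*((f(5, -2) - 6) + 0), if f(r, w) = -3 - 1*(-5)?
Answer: -176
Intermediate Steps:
f(r, w) = 2 (f(r, w) = -3 + 5 = 2)
-28 + 37*((f(5, -2) - 6) + 0) = -28 + 37*((2 - 6) + 0) = -28 + 37*(-4 + 0) = -28 + 37*(-4) = -28 - 148 = -176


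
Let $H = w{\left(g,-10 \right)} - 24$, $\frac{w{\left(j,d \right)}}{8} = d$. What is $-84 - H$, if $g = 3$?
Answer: $20$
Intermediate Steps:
$w{\left(j,d \right)} = 8 d$
$H = -104$ ($H = 8 \left(-10\right) - 24 = -80 - 24 = -104$)
$-84 - H = -84 - -104 = -84 + 104 = 20$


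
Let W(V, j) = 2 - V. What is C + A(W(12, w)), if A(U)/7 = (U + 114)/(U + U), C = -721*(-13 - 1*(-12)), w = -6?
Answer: 3423/5 ≈ 684.60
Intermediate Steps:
C = 721 (C = -721*(-13 + 12) = -721*(-1) = 721)
A(U) = 7*(114 + U)/(2*U) (A(U) = 7*((U + 114)/(U + U)) = 7*((114 + U)/((2*U))) = 7*((114 + U)*(1/(2*U))) = 7*((114 + U)/(2*U)) = 7*(114 + U)/(2*U))
C + A(W(12, w)) = 721 + (7/2 + 399/(2 - 1*12)) = 721 + (7/2 + 399/(2 - 12)) = 721 + (7/2 + 399/(-10)) = 721 + (7/2 + 399*(-⅒)) = 721 + (7/2 - 399/10) = 721 - 182/5 = 3423/5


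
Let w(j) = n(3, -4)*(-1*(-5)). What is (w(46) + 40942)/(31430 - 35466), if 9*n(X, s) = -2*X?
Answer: -30704/3027 ≈ -10.143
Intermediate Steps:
n(X, s) = -2*X/9 (n(X, s) = (-2*X)/9 = -2*X/9)
w(j) = -10/3 (w(j) = (-2/9*3)*(-1*(-5)) = -2/3*5 = -10/3)
(w(46) + 40942)/(31430 - 35466) = (-10/3 + 40942)/(31430 - 35466) = (122816/3)/(-4036) = (122816/3)*(-1/4036) = -30704/3027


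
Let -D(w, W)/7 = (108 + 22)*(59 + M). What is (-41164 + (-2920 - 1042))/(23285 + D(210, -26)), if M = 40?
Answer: 45126/66805 ≈ 0.67549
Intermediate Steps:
D(w, W) = -90090 (D(w, W) = -7*(108 + 22)*(59 + 40) = -910*99 = -7*12870 = -90090)
(-41164 + (-2920 - 1042))/(23285 + D(210, -26)) = (-41164 + (-2920 - 1042))/(23285 - 90090) = (-41164 - 3962)/(-66805) = -45126*(-1/66805) = 45126/66805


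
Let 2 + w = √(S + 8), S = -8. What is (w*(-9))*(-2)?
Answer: -36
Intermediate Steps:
w = -2 (w = -2 + √(-8 + 8) = -2 + √0 = -2 + 0 = -2)
(w*(-9))*(-2) = -2*(-9)*(-2) = 18*(-2) = -36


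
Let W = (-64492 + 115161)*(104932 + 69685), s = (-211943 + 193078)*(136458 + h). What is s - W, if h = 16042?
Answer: -11724581273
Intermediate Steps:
s = -2876912500 (s = (-211943 + 193078)*(136458 + 16042) = -18865*152500 = -2876912500)
W = 8847668773 (W = 50669*174617 = 8847668773)
s - W = -2876912500 - 1*8847668773 = -2876912500 - 8847668773 = -11724581273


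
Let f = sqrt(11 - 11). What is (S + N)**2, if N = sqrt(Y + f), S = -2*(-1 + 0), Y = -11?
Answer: (2 + I*sqrt(11))**2 ≈ -7.0 + 13.266*I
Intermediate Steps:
S = 2 (S = -2*(-1) = 2)
f = 0 (f = sqrt(0) = 0)
N = I*sqrt(11) (N = sqrt(-11 + 0) = sqrt(-11) = I*sqrt(11) ≈ 3.3166*I)
(S + N)**2 = (2 + I*sqrt(11))**2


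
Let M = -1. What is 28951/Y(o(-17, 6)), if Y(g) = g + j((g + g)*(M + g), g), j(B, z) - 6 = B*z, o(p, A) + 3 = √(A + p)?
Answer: -28951*I/(-151*I + 45*√11) ≈ 96.983 - 95.858*I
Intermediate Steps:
o(p, A) = -3 + √(A + p)
j(B, z) = 6 + B*z
Y(g) = 6 + g + 2*g²*(-1 + g) (Y(g) = g + (6 + ((g + g)*(-1 + g))*g) = g + (6 + ((2*g)*(-1 + g))*g) = g + (6 + (2*g*(-1 + g))*g) = g + (6 + 2*g²*(-1 + g)) = 6 + g + 2*g²*(-1 + g))
28951/Y(o(-17, 6)) = 28951/(6 + (-3 + √(6 - 17)) + 2*(-3 + √(6 - 17))²*(-1 + (-3 + √(6 - 17)))) = 28951/(6 + (-3 + √(-11)) + 2*(-3 + √(-11))²*(-1 + (-3 + √(-11)))) = 28951/(6 + (-3 + I*√11) + 2*(-3 + I*√11)²*(-1 + (-3 + I*√11))) = 28951/(6 + (-3 + I*√11) + 2*(-3 + I*√11)²*(-4 + I*√11)) = 28951/(3 + I*√11 + 2*(-3 + I*√11)²*(-4 + I*√11))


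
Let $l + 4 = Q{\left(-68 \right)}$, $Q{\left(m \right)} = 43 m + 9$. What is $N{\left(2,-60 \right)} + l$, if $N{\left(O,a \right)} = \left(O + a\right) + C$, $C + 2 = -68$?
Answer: $-3047$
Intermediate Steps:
$C = -70$ ($C = -2 - 68 = -70$)
$Q{\left(m \right)} = 9 + 43 m$
$N{\left(O,a \right)} = -70 + O + a$ ($N{\left(O,a \right)} = \left(O + a\right) - 70 = -70 + O + a$)
$l = -2919$ ($l = -4 + \left(9 + 43 \left(-68\right)\right) = -4 + \left(9 - 2924\right) = -4 - 2915 = -2919$)
$N{\left(2,-60 \right)} + l = \left(-70 + 2 - 60\right) - 2919 = -128 - 2919 = -3047$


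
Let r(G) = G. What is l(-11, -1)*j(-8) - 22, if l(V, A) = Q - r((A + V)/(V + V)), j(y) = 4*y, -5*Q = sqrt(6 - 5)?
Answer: 102/55 ≈ 1.8545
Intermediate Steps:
Q = -1/5 (Q = -sqrt(6 - 5)/5 = -sqrt(1)/5 = -1/5*1 = -1/5 ≈ -0.20000)
l(V, A) = -1/5 - (A + V)/(2*V) (l(V, A) = -1/5 - (A + V)/(V + V) = -1/5 - (A + V)/(2*V))
l(-11, -1)*j(-8) - 22 = (-7/10 - 1/2*(-1)/(-11))*(4*(-8)) - 22 = (-7/10 - 1/2*(-1)*(-1/11))*(-32) - 22 = (-7/10 - 1/22)*(-32) - 22 = -41/55*(-32) - 22 = 1312/55 - 22 = 102/55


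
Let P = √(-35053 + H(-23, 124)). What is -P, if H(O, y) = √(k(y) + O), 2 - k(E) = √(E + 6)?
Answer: -√(-35053 + √(-21 - √130)) ≈ -0.015202 - 187.22*I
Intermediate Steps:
k(E) = 2 - √(6 + E) (k(E) = 2 - √(E + 6) = 2 - √(6 + E))
H(O, y) = √(2 + O - √(6 + y)) (H(O, y) = √((2 - √(6 + y)) + O) = √(2 + O - √(6 + y)))
P = √(-35053 + √(-21 - √130)) (P = √(-35053 + √(2 - 23 - √(6 + 124))) = √(-35053 + √(2 - 23 - √130)) = √(-35053 + √(-21 - √130)) ≈ 0.015 + 187.22*I)
-P = -√(-35053 + √(-21 - √130))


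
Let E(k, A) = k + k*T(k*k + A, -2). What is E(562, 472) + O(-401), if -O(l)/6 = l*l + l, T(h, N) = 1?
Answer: -961276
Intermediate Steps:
E(k, A) = 2*k (E(k, A) = k + k*1 = k + k = 2*k)
O(l) = -6*l - 6*l² (O(l) = -6*(l*l + l) = -6*(l² + l) = -6*(l + l²) = -6*l - 6*l²)
E(562, 472) + O(-401) = 2*562 - 6*(-401)*(1 - 401) = 1124 - 6*(-401)*(-400) = 1124 - 962400 = -961276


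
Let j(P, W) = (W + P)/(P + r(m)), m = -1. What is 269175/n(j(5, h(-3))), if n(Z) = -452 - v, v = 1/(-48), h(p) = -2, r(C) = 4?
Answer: -2584080/4339 ≈ -595.55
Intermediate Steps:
j(P, W) = (P + W)/(4 + P) (j(P, W) = (W + P)/(P + 4) = (P + W)/(4 + P))
v = -1/48 ≈ -0.020833
n(Z) = -21695/48 (n(Z) = -452 - 1*(-1/48) = -452 + 1/48 = -21695/48)
269175/n(j(5, h(-3))) = 269175/(-21695/48) = 269175*(-48/21695) = -2584080/4339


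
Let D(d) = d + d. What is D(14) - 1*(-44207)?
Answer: 44235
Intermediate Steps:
D(d) = 2*d
D(14) - 1*(-44207) = 2*14 - 1*(-44207) = 28 + 44207 = 44235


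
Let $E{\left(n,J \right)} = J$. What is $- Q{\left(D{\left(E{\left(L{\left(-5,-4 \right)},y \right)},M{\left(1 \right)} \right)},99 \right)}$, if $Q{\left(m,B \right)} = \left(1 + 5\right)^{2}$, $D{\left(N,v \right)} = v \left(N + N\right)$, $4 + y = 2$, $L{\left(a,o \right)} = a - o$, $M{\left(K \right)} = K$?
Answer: $-36$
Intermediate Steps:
$y = -2$ ($y = -4 + 2 = -2$)
$D{\left(N,v \right)} = 2 N v$ ($D{\left(N,v \right)} = v 2 N = 2 N v$)
$Q{\left(m,B \right)} = 36$ ($Q{\left(m,B \right)} = 6^{2} = 36$)
$- Q{\left(D{\left(E{\left(L{\left(-5,-4 \right)},y \right)},M{\left(1 \right)} \right)},99 \right)} = \left(-1\right) 36 = -36$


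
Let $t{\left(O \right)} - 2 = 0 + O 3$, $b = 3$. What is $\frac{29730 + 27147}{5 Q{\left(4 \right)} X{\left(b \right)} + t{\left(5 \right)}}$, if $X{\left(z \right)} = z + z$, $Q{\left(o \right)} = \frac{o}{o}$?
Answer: $\frac{56877}{47} \approx 1210.1$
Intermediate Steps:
$Q{\left(o \right)} = 1$
$t{\left(O \right)} = 2 + 3 O$ ($t{\left(O \right)} = 2 + \left(0 + O 3\right) = 2 + \left(0 + 3 O\right) = 2 + 3 O$)
$X{\left(z \right)} = 2 z$
$\frac{29730 + 27147}{5 Q{\left(4 \right)} X{\left(b \right)} + t{\left(5 \right)}} = \frac{29730 + 27147}{5 \cdot 1 \cdot 2 \cdot 3 + \left(2 + 3 \cdot 5\right)} = \frac{56877}{5 \cdot 6 + \left(2 + 15\right)} = \frac{56877}{30 + 17} = \frac{56877}{47}$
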